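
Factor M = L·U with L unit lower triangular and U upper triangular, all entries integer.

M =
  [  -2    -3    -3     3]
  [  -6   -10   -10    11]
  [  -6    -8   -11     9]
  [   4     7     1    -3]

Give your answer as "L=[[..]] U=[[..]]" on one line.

L=[[1,0,0,0],[3,1,0,0],[3,-1,1,0],[-2,-1,2,1]] U=[[-2,-3,-3,3],[0,-1,-1,2],[0,0,-3,2],[0,0,0,1]]

  r1 -= 3·r0 → [0,-1,-1,2]
  r2 -= 3·r0 → [0,1,-2,0]
  r3 -= -2·r0 → [0,1,-5,3]
  r2 -= -1·r1 → [0,0,-3,2]
  r3 -= -1·r1 → [0,0,-6,5]
  r3 -= 2·r2 → [0,0,0,1]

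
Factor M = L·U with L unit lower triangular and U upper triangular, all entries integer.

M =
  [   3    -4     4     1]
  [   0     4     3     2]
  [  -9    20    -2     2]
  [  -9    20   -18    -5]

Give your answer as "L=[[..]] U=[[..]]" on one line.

  r1 -= 0·r0 → [0,4,3,2]
  r2 -= -3·r0 → [0,8,10,5]
  r3 -= -3·r0 → [0,8,-6,-2]
  r2 -= 2·r1 → [0,0,4,1]
  r3 -= 2·r1 → [0,0,-12,-6]
  r3 -= -3·r2 → [0,0,0,-3]

L=[[1,0,0,0],[0,1,0,0],[-3,2,1,0],[-3,2,-3,1]] U=[[3,-4,4,1],[0,4,3,2],[0,0,4,1],[0,0,0,-3]]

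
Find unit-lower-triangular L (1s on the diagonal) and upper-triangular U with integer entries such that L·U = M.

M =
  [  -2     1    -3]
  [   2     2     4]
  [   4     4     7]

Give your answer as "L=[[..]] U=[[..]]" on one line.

L=[[1,0,0],[-1,1,0],[-2,2,1]] U=[[-2,1,-3],[0,3,1],[0,0,-1]]

  r1 -= -1·r0 → [0,3,1]
  r2 -= -2·r0 → [0,6,1]
  r2 -= 2·r1 → [0,0,-1]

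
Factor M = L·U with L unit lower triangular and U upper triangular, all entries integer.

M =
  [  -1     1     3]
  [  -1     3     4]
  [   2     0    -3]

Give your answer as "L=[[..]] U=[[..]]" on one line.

L=[[1,0,0],[1,1,0],[-2,1,1]] U=[[-1,1,3],[0,2,1],[0,0,2]]

  r1 -= 1·r0 → [0,2,1]
  r2 -= -2·r0 → [0,2,3]
  r2 -= 1·r1 → [0,0,2]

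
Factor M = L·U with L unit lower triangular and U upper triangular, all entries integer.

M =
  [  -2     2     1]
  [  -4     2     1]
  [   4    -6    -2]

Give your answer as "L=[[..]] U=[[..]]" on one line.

L=[[1,0,0],[2,1,0],[-2,1,1]] U=[[-2,2,1],[0,-2,-1],[0,0,1]]

  row1 -= 2·row0 → [0,-2,-1]
  row2 -= -2·row0 → [0,-2,0]
  row2 -= 1·row1 → [0,0,1]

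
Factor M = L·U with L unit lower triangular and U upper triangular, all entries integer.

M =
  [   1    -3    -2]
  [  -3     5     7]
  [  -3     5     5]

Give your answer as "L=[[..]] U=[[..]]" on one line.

  r1 -= -3·r0 → [0,-4,1]
  r2 -= -3·r0 → [0,-4,-1]
  r2 -= 1·r1 → [0,0,-2]

L=[[1,0,0],[-3,1,0],[-3,1,1]] U=[[1,-3,-2],[0,-4,1],[0,0,-2]]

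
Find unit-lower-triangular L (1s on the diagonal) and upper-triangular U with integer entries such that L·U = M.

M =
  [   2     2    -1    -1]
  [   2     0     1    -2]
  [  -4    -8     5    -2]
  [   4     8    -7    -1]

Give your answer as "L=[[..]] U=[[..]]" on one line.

  r1 -= 1·r0 → [0,-2,2,-1]
  r2 -= -2·r0 → [0,-4,3,-4]
  r3 -= 2·r0 → [0,4,-5,1]
  r2 -= 2·r1 → [0,0,-1,-2]
  r3 -= -2·r1 → [0,0,-1,-1]
  r3 -= 1·r2 → [0,0,0,1]

L=[[1,0,0,0],[1,1,0,0],[-2,2,1,0],[2,-2,1,1]] U=[[2,2,-1,-1],[0,-2,2,-1],[0,0,-1,-2],[0,0,0,1]]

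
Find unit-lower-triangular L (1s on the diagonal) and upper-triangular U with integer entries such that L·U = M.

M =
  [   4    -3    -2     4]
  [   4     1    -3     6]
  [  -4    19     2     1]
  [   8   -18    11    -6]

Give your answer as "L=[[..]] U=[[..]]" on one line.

L=[[1,0,0,0],[1,1,0,0],[-1,4,1,0],[2,-3,3,1]] U=[[4,-3,-2,4],[0,4,-1,2],[0,0,4,-3],[0,0,0,1]]

  row1 -= 1·row0 → [0,4,-1,2]
  row2 -= -1·row0 → [0,16,0,5]
  row3 -= 2·row0 → [0,-12,15,-14]
  row2 -= 4·row1 → [0,0,4,-3]
  row3 -= -3·row1 → [0,0,12,-8]
  row3 -= 3·row2 → [0,0,0,1]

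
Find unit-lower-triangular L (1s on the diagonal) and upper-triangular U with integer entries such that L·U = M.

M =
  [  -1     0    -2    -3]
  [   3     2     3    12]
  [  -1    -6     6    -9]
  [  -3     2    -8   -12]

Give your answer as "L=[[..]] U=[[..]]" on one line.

L=[[1,0,0,0],[-3,1,0,0],[1,-3,1,0],[3,1,-1,1]] U=[[-1,0,-2,-3],[0,2,-3,3],[0,0,-1,3],[0,0,0,-3]]

  row1 -= -3·row0 → [0,2,-3,3]
  row2 -= 1·row0 → [0,-6,8,-6]
  row3 -= 3·row0 → [0,2,-2,-3]
  row2 -= -3·row1 → [0,0,-1,3]
  row3 -= 1·row1 → [0,0,1,-6]
  row3 -= -1·row2 → [0,0,0,-3]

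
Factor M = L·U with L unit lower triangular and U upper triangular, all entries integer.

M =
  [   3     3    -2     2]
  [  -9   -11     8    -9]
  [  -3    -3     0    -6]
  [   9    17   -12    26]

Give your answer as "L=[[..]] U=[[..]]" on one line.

  r1 -= -3·r0 → [0,-2,2,-3]
  r2 -= -1·r0 → [0,0,-2,-4]
  r3 -= 3·r0 → [0,8,-6,20]
  r2 -= 0·r1 → [0,0,-2,-4]
  r3 -= -4·r1 → [0,0,2,8]
  r3 -= -1·r2 → [0,0,0,4]

L=[[1,0,0,0],[-3,1,0,0],[-1,0,1,0],[3,-4,-1,1]] U=[[3,3,-2,2],[0,-2,2,-3],[0,0,-2,-4],[0,0,0,4]]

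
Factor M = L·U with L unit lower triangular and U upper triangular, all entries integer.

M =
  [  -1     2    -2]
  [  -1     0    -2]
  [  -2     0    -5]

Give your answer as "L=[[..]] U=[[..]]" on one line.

  row1 -= 1·row0 → [0,-2,0]
  row2 -= 2·row0 → [0,-4,-1]
  row2 -= 2·row1 → [0,0,-1]

L=[[1,0,0],[1,1,0],[2,2,1]] U=[[-1,2,-2],[0,-2,0],[0,0,-1]]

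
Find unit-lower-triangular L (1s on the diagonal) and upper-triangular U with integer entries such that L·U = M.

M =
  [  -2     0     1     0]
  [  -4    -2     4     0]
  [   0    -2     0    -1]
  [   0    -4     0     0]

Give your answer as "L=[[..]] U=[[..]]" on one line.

L=[[1,0,0,0],[2,1,0,0],[0,1,1,0],[0,2,2,1]] U=[[-2,0,1,0],[0,-2,2,0],[0,0,-2,-1],[0,0,0,2]]

  r1 -= 2·r0 → [0,-2,2,0]
  r2 -= 0·r0 → [0,-2,0,-1]
  r3 -= 0·r0 → [0,-4,0,0]
  r2 -= 1·r1 → [0,0,-2,-1]
  r3 -= 2·r1 → [0,0,-4,0]
  r3 -= 2·r2 → [0,0,0,2]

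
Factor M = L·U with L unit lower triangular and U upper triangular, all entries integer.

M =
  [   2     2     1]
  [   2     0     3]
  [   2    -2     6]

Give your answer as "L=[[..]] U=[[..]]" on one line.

L=[[1,0,0],[1,1,0],[1,2,1]] U=[[2,2,1],[0,-2,2],[0,0,1]]

  R1 -= 1·R0 → [0,-2,2]
  R2 -= 1·R0 → [0,-4,5]
  R2 -= 2·R1 → [0,0,1]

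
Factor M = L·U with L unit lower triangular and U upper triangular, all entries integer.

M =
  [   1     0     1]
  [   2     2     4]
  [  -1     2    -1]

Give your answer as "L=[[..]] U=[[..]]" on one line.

  R1 -= 2·R0 → [0,2,2]
  R2 -= -1·R0 → [0,2,0]
  R2 -= 1·R1 → [0,0,-2]

L=[[1,0,0],[2,1,0],[-1,1,1]] U=[[1,0,1],[0,2,2],[0,0,-2]]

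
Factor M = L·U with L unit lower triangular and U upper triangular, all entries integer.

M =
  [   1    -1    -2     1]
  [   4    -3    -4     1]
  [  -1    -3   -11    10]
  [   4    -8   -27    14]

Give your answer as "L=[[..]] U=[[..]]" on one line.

L=[[1,0,0,0],[4,1,0,0],[-1,-4,1,0],[4,-4,-1,1]] U=[[1,-1,-2,1],[0,1,4,-3],[0,0,3,-1],[0,0,0,-3]]

  r1 -= 4·r0 → [0,1,4,-3]
  r2 -= -1·r0 → [0,-4,-13,11]
  r3 -= 4·r0 → [0,-4,-19,10]
  r2 -= -4·r1 → [0,0,3,-1]
  r3 -= -4·r1 → [0,0,-3,-2]
  r3 -= -1·r2 → [0,0,0,-3]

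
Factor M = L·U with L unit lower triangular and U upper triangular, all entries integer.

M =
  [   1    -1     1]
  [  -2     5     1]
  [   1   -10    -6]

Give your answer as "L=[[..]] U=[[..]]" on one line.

L=[[1,0,0],[-2,1,0],[1,-3,1]] U=[[1,-1,1],[0,3,3],[0,0,2]]

  row1 -= -2·row0 → [0,3,3]
  row2 -= 1·row0 → [0,-9,-7]
  row2 -= -3·row1 → [0,0,2]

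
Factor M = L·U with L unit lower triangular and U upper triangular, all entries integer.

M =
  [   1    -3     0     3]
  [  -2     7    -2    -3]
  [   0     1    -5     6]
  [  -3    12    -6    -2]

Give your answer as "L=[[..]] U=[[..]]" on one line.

L=[[1,0,0,0],[-2,1,0,0],[0,1,1,0],[-3,3,0,1]] U=[[1,-3,0,3],[0,1,-2,3],[0,0,-3,3],[0,0,0,-2]]

  R1 -= -2·R0 → [0,1,-2,3]
  R2 -= 0·R0 → [0,1,-5,6]
  R3 -= -3·R0 → [0,3,-6,7]
  R2 -= 1·R1 → [0,0,-3,3]
  R3 -= 3·R1 → [0,0,0,-2]
  R3 -= 0·R2 → [0,0,0,-2]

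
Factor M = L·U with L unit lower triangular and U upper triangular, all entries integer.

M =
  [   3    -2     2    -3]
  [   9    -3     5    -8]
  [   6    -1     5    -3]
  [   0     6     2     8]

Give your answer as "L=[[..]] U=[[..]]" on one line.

  r1 -= 3·r0 → [0,3,-1,1]
  r2 -= 2·r0 → [0,3,1,3]
  r3 -= 0·r0 → [0,6,2,8]
  r2 -= 1·r1 → [0,0,2,2]
  r3 -= 2·r1 → [0,0,4,6]
  r3 -= 2·r2 → [0,0,0,2]

L=[[1,0,0,0],[3,1,0,0],[2,1,1,0],[0,2,2,1]] U=[[3,-2,2,-3],[0,3,-1,1],[0,0,2,2],[0,0,0,2]]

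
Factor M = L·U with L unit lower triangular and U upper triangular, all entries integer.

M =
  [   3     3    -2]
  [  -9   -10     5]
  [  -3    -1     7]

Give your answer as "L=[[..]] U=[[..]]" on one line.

  R1 -= -3·R0 → [0,-1,-1]
  R2 -= -1·R0 → [0,2,5]
  R2 -= -2·R1 → [0,0,3]

L=[[1,0,0],[-3,1,0],[-1,-2,1]] U=[[3,3,-2],[0,-1,-1],[0,0,3]]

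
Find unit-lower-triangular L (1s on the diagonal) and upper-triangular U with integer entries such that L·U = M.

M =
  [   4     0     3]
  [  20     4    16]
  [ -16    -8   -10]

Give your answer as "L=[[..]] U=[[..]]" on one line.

L=[[1,0,0],[5,1,0],[-4,-2,1]] U=[[4,0,3],[0,4,1],[0,0,4]]

  r1 -= 5·r0 → [0,4,1]
  r2 -= -4·r0 → [0,-8,2]
  r2 -= -2·r1 → [0,0,4]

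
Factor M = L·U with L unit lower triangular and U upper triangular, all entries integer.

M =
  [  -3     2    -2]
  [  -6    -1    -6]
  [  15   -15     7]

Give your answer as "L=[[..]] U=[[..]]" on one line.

  r1 -= 2·r0 → [0,-5,-2]
  r2 -= -5·r0 → [0,-5,-3]
  r2 -= 1·r1 → [0,0,-1]

L=[[1,0,0],[2,1,0],[-5,1,1]] U=[[-3,2,-2],[0,-5,-2],[0,0,-1]]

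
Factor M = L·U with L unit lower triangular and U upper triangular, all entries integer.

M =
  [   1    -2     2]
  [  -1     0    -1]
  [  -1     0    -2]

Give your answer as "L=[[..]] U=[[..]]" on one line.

L=[[1,0,0],[-1,1,0],[-1,1,1]] U=[[1,-2,2],[0,-2,1],[0,0,-1]]

  R1 -= -1·R0 → [0,-2,1]
  R2 -= -1·R0 → [0,-2,0]
  R2 -= 1·R1 → [0,0,-1]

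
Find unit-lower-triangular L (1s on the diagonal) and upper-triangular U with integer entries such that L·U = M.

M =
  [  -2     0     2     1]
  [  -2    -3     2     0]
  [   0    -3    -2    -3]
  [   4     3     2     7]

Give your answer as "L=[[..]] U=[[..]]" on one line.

  row1 -= 1·row0 → [0,-3,0,-1]
  row2 -= 0·row0 → [0,-3,-2,-3]
  row3 -= -2·row0 → [0,3,6,9]
  row2 -= 1·row1 → [0,0,-2,-2]
  row3 -= -1·row1 → [0,0,6,8]
  row3 -= -3·row2 → [0,0,0,2]

L=[[1,0,0,0],[1,1,0,0],[0,1,1,0],[-2,-1,-3,1]] U=[[-2,0,2,1],[0,-3,0,-1],[0,0,-2,-2],[0,0,0,2]]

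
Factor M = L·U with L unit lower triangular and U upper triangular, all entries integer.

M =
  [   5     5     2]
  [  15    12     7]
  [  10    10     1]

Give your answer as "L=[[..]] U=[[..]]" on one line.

L=[[1,0,0],[3,1,0],[2,0,1]] U=[[5,5,2],[0,-3,1],[0,0,-3]]

  row1 -= 3·row0 → [0,-3,1]
  row2 -= 2·row0 → [0,0,-3]
  row2 -= 0·row1 → [0,0,-3]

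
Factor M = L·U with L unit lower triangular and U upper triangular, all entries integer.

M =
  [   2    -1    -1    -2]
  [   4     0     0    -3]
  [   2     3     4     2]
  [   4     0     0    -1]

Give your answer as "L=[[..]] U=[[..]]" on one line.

L=[[1,0,0,0],[2,1,0,0],[1,2,1,0],[2,1,0,1]] U=[[2,-1,-1,-2],[0,2,2,1],[0,0,1,2],[0,0,0,2]]

  R1 -= 2·R0 → [0,2,2,1]
  R2 -= 1·R0 → [0,4,5,4]
  R3 -= 2·R0 → [0,2,2,3]
  R2 -= 2·R1 → [0,0,1,2]
  R3 -= 1·R1 → [0,0,0,2]
  R3 -= 0·R2 → [0,0,0,2]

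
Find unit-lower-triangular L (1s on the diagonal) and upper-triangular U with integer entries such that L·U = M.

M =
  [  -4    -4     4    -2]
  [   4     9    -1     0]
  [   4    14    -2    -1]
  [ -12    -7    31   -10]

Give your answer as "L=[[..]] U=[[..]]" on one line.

L=[[1,0,0,0],[-1,1,0,0],[-1,2,1,0],[3,1,-4,1]] U=[[-4,-4,4,-2],[0,5,3,-2],[0,0,-4,1],[0,0,0,2]]

  r1 -= -1·r0 → [0,5,3,-2]
  r2 -= -1·r0 → [0,10,2,-3]
  r3 -= 3·r0 → [0,5,19,-4]
  r2 -= 2·r1 → [0,0,-4,1]
  r3 -= 1·r1 → [0,0,16,-2]
  r3 -= -4·r2 → [0,0,0,2]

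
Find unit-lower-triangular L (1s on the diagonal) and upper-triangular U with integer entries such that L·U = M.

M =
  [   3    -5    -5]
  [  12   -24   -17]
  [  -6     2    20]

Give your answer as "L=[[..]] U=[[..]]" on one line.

  r1 -= 4·r0 → [0,-4,3]
  r2 -= -2·r0 → [0,-8,10]
  r2 -= 2·r1 → [0,0,4]

L=[[1,0,0],[4,1,0],[-2,2,1]] U=[[3,-5,-5],[0,-4,3],[0,0,4]]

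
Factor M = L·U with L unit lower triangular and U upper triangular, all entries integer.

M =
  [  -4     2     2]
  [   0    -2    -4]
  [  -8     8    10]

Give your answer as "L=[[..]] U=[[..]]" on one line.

  R1 -= 0·R0 → [0,-2,-4]
  R2 -= 2·R0 → [0,4,6]
  R2 -= -2·R1 → [0,0,-2]

L=[[1,0,0],[0,1,0],[2,-2,1]] U=[[-4,2,2],[0,-2,-4],[0,0,-2]]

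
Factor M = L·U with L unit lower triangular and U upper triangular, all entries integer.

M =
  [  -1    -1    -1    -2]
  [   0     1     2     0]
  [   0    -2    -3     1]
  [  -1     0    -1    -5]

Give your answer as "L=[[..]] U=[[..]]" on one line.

  r1 -= 0·r0 → [0,1,2,0]
  r2 -= 0·r0 → [0,-2,-3,1]
  r3 -= 1·r0 → [0,1,0,-3]
  r2 -= -2·r1 → [0,0,1,1]
  r3 -= 1·r1 → [0,0,-2,-3]
  r3 -= -2·r2 → [0,0,0,-1]

L=[[1,0,0,0],[0,1,0,0],[0,-2,1,0],[1,1,-2,1]] U=[[-1,-1,-1,-2],[0,1,2,0],[0,0,1,1],[0,0,0,-1]]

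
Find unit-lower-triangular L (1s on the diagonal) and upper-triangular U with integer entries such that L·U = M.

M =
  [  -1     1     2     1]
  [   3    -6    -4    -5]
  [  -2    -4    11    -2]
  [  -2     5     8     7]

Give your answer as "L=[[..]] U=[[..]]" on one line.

  r1 -= -3·r0 → [0,-3,2,-2]
  r2 -= 2·r0 → [0,-6,7,-4]
  r3 -= 2·r0 → [0,3,4,5]
  r2 -= 2·r1 → [0,0,3,0]
  r3 -= -1·r1 → [0,0,6,3]
  r3 -= 2·r2 → [0,0,0,3]

L=[[1,0,0,0],[-3,1,0,0],[2,2,1,0],[2,-1,2,1]] U=[[-1,1,2,1],[0,-3,2,-2],[0,0,3,0],[0,0,0,3]]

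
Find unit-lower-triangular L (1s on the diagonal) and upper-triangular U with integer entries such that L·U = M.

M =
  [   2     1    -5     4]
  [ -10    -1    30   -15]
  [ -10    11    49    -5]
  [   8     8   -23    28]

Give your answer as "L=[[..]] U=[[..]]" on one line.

  R1 -= -5·R0 → [0,4,5,5]
  R2 -= -5·R0 → [0,16,24,15]
  R3 -= 4·R0 → [0,4,-3,12]
  R2 -= 4·R1 → [0,0,4,-5]
  R3 -= 1·R1 → [0,0,-8,7]
  R3 -= -2·R2 → [0,0,0,-3]

L=[[1,0,0,0],[-5,1,0,0],[-5,4,1,0],[4,1,-2,1]] U=[[2,1,-5,4],[0,4,5,5],[0,0,4,-5],[0,0,0,-3]]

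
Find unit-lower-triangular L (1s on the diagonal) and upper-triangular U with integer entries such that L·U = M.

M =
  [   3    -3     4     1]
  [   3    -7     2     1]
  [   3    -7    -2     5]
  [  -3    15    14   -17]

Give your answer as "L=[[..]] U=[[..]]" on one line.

  r1 -= 1·r0 → [0,-4,-2,0]
  r2 -= 1·r0 → [0,-4,-6,4]
  r3 -= -1·r0 → [0,12,18,-16]
  r2 -= 1·r1 → [0,0,-4,4]
  r3 -= -3·r1 → [0,0,12,-16]
  r3 -= -3·r2 → [0,0,0,-4]

L=[[1,0,0,0],[1,1,0,0],[1,1,1,0],[-1,-3,-3,1]] U=[[3,-3,4,1],[0,-4,-2,0],[0,0,-4,4],[0,0,0,-4]]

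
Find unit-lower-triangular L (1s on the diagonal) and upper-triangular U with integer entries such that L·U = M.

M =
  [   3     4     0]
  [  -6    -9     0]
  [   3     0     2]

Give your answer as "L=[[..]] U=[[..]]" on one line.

  row1 -= -2·row0 → [0,-1,0]
  row2 -= 1·row0 → [0,-4,2]
  row2 -= 4·row1 → [0,0,2]

L=[[1,0,0],[-2,1,0],[1,4,1]] U=[[3,4,0],[0,-1,0],[0,0,2]]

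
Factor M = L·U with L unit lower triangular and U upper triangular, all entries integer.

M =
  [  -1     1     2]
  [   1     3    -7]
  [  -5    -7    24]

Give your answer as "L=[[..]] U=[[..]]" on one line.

L=[[1,0,0],[-1,1,0],[5,-3,1]] U=[[-1,1,2],[0,4,-5],[0,0,-1]]

  R1 -= -1·R0 → [0,4,-5]
  R2 -= 5·R0 → [0,-12,14]
  R2 -= -3·R1 → [0,0,-1]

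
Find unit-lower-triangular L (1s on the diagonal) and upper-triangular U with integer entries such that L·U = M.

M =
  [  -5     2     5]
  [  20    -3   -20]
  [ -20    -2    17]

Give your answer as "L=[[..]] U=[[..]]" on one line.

L=[[1,0,0],[-4,1,0],[4,-2,1]] U=[[-5,2,5],[0,5,0],[0,0,-3]]

  R1 -= -4·R0 → [0,5,0]
  R2 -= 4·R0 → [0,-10,-3]
  R2 -= -2·R1 → [0,0,-3]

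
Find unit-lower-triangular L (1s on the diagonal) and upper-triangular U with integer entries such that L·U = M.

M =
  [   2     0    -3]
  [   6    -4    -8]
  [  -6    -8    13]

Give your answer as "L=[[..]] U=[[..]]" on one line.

  R1 -= 3·R0 → [0,-4,1]
  R2 -= -3·R0 → [0,-8,4]
  R2 -= 2·R1 → [0,0,2]

L=[[1,0,0],[3,1,0],[-3,2,1]] U=[[2,0,-3],[0,-4,1],[0,0,2]]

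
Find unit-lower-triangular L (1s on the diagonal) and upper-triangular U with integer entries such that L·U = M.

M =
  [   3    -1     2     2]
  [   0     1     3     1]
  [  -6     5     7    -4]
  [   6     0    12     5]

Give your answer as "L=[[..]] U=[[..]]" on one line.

L=[[1,0,0,0],[0,1,0,0],[-2,3,1,0],[2,2,1,1]] U=[[3,-1,2,2],[0,1,3,1],[0,0,2,-3],[0,0,0,2]]

  row1 -= 0·row0 → [0,1,3,1]
  row2 -= -2·row0 → [0,3,11,0]
  row3 -= 2·row0 → [0,2,8,1]
  row2 -= 3·row1 → [0,0,2,-3]
  row3 -= 2·row1 → [0,0,2,-1]
  row3 -= 1·row2 → [0,0,0,2]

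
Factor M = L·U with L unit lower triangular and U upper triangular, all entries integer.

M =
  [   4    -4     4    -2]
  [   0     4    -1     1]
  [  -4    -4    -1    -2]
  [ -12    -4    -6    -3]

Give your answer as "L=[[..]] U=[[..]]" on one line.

L=[[1,0,0,0],[0,1,0,0],[-1,-2,1,0],[-3,-4,2,1]] U=[[4,-4,4,-2],[0,4,-1,1],[0,0,1,-2],[0,0,0,-1]]

  row1 -= 0·row0 → [0,4,-1,1]
  row2 -= -1·row0 → [0,-8,3,-4]
  row3 -= -3·row0 → [0,-16,6,-9]
  row2 -= -2·row1 → [0,0,1,-2]
  row3 -= -4·row1 → [0,0,2,-5]
  row3 -= 2·row2 → [0,0,0,-1]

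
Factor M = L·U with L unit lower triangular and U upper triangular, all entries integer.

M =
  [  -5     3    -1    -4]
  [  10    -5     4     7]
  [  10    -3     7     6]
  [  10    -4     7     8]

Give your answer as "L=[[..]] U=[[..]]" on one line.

L=[[1,0,0,0],[-2,1,0,0],[-2,3,1,0],[-2,2,-1,1]] U=[[-5,3,-1,-4],[0,1,2,-1],[0,0,-1,1],[0,0,0,3]]

  row1 -= -2·row0 → [0,1,2,-1]
  row2 -= -2·row0 → [0,3,5,-2]
  row3 -= -2·row0 → [0,2,5,0]
  row2 -= 3·row1 → [0,0,-1,1]
  row3 -= 2·row1 → [0,0,1,2]
  row3 -= -1·row2 → [0,0,0,3]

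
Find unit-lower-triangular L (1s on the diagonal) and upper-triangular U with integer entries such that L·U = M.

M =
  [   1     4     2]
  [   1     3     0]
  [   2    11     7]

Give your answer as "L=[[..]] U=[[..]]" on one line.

  r1 -= 1·r0 → [0,-1,-2]
  r2 -= 2·r0 → [0,3,3]
  r2 -= -3·r1 → [0,0,-3]

L=[[1,0,0],[1,1,0],[2,-3,1]] U=[[1,4,2],[0,-1,-2],[0,0,-3]]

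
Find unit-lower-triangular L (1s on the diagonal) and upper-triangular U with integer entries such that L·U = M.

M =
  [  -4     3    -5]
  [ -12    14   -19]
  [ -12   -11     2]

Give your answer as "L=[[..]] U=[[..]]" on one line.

  r1 -= 3·r0 → [0,5,-4]
  r2 -= 3·r0 → [0,-20,17]
  r2 -= -4·r1 → [0,0,1]

L=[[1,0,0],[3,1,0],[3,-4,1]] U=[[-4,3,-5],[0,5,-4],[0,0,1]]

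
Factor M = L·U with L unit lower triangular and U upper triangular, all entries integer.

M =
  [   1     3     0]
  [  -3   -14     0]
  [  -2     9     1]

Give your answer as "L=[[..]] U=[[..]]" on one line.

L=[[1,0,0],[-3,1,0],[-2,-3,1]] U=[[1,3,0],[0,-5,0],[0,0,1]]

  row1 -= -3·row0 → [0,-5,0]
  row2 -= -2·row0 → [0,15,1]
  row2 -= -3·row1 → [0,0,1]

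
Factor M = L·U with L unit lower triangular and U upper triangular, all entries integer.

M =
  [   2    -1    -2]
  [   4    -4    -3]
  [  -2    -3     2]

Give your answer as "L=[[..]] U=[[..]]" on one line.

L=[[1,0,0],[2,1,0],[-1,2,1]] U=[[2,-1,-2],[0,-2,1],[0,0,-2]]

  row1 -= 2·row0 → [0,-2,1]
  row2 -= -1·row0 → [0,-4,0]
  row2 -= 2·row1 → [0,0,-2]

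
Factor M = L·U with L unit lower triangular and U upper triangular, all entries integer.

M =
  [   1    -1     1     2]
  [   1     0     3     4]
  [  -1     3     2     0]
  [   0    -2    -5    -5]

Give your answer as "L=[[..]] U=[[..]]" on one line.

  r1 -= 1·r0 → [0,1,2,2]
  r2 -= -1·r0 → [0,2,3,2]
  r3 -= 0·r0 → [0,-2,-5,-5]
  r2 -= 2·r1 → [0,0,-1,-2]
  r3 -= -2·r1 → [0,0,-1,-1]
  r3 -= 1·r2 → [0,0,0,1]

L=[[1,0,0,0],[1,1,0,0],[-1,2,1,0],[0,-2,1,1]] U=[[1,-1,1,2],[0,1,2,2],[0,0,-1,-2],[0,0,0,1]]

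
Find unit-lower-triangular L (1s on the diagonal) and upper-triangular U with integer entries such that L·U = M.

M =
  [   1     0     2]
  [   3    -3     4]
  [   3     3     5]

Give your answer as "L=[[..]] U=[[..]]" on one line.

L=[[1,0,0],[3,1,0],[3,-1,1]] U=[[1,0,2],[0,-3,-2],[0,0,-3]]

  r1 -= 3·r0 → [0,-3,-2]
  r2 -= 3·r0 → [0,3,-1]
  r2 -= -1·r1 → [0,0,-3]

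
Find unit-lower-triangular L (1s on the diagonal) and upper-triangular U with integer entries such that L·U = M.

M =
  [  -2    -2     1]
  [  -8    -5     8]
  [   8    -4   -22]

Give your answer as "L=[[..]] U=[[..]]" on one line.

L=[[1,0,0],[4,1,0],[-4,-4,1]] U=[[-2,-2,1],[0,3,4],[0,0,-2]]

  R1 -= 4·R0 → [0,3,4]
  R2 -= -4·R0 → [0,-12,-18]
  R2 -= -4·R1 → [0,0,-2]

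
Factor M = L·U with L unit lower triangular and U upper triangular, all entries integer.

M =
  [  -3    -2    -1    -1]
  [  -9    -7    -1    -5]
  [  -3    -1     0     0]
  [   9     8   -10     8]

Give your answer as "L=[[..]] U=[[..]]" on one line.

  R1 -= 3·R0 → [0,-1,2,-2]
  R2 -= 1·R0 → [0,1,1,1]
  R3 -= -3·R0 → [0,2,-13,5]
  R2 -= -1·R1 → [0,0,3,-1]
  R3 -= -2·R1 → [0,0,-9,1]
  R3 -= -3·R2 → [0,0,0,-2]

L=[[1,0,0,0],[3,1,0,0],[1,-1,1,0],[-3,-2,-3,1]] U=[[-3,-2,-1,-1],[0,-1,2,-2],[0,0,3,-1],[0,0,0,-2]]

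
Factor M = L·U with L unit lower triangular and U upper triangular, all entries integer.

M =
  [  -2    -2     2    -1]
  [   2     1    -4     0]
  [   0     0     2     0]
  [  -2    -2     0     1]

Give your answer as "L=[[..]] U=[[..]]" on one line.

L=[[1,0,0,0],[-1,1,0,0],[0,0,1,0],[1,0,-1,1]] U=[[-2,-2,2,-1],[0,-1,-2,-1],[0,0,2,0],[0,0,0,2]]

  R1 -= -1·R0 → [0,-1,-2,-1]
  R2 -= 0·R0 → [0,0,2,0]
  R3 -= 1·R0 → [0,0,-2,2]
  R2 -= 0·R1 → [0,0,2,0]
  R3 -= 0·R1 → [0,0,-2,2]
  R3 -= -1·R2 → [0,0,0,2]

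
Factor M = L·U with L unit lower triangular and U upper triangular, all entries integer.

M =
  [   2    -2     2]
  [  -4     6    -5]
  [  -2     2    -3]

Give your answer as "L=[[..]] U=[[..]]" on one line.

L=[[1,0,0],[-2,1,0],[-1,0,1]] U=[[2,-2,2],[0,2,-1],[0,0,-1]]

  r1 -= -2·r0 → [0,2,-1]
  r2 -= -1·r0 → [0,0,-1]
  r2 -= 0·r1 → [0,0,-1]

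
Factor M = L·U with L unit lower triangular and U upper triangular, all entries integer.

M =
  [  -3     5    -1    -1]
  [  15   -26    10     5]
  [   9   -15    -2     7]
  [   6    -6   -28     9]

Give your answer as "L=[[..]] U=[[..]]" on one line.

L=[[1,0,0,0],[-5,1,0,0],[-3,0,1,0],[-2,-4,2,1]] U=[[-3,5,-1,-1],[0,-1,5,0],[0,0,-5,4],[0,0,0,-1]]

  r1 -= -5·r0 → [0,-1,5,0]
  r2 -= -3·r0 → [0,0,-5,4]
  r3 -= -2·r0 → [0,4,-30,7]
  r2 -= 0·r1 → [0,0,-5,4]
  r3 -= -4·r1 → [0,0,-10,7]
  r3 -= 2·r2 → [0,0,0,-1]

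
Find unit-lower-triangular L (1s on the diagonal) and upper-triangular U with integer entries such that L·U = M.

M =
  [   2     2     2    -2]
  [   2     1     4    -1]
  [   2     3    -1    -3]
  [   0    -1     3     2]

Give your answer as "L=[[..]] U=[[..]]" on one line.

  r1 -= 1·r0 → [0,-1,2,1]
  r2 -= 1·r0 → [0,1,-3,-1]
  r3 -= 0·r0 → [0,-1,3,2]
  r2 -= -1·r1 → [0,0,-1,0]
  r3 -= 1·r1 → [0,0,1,1]
  r3 -= -1·r2 → [0,0,0,1]

L=[[1,0,0,0],[1,1,0,0],[1,-1,1,0],[0,1,-1,1]] U=[[2,2,2,-2],[0,-1,2,1],[0,0,-1,0],[0,0,0,1]]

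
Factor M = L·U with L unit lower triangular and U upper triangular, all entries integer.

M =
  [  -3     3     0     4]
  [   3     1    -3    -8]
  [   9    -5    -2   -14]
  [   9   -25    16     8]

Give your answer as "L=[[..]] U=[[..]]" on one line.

  R1 -= -1·R0 → [0,4,-3,-4]
  R2 -= -3·R0 → [0,4,-2,-2]
  R3 -= -3·R0 → [0,-16,16,20]
  R2 -= 1·R1 → [0,0,1,2]
  R3 -= -4·R1 → [0,0,4,4]
  R3 -= 4·R2 → [0,0,0,-4]

L=[[1,0,0,0],[-1,1,0,0],[-3,1,1,0],[-3,-4,4,1]] U=[[-3,3,0,4],[0,4,-3,-4],[0,0,1,2],[0,0,0,-4]]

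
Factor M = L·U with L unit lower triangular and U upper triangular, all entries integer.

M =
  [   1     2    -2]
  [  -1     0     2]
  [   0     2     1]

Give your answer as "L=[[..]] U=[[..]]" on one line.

L=[[1,0,0],[-1,1,0],[0,1,1]] U=[[1,2,-2],[0,2,0],[0,0,1]]

  r1 -= -1·r0 → [0,2,0]
  r2 -= 0·r0 → [0,2,1]
  r2 -= 1·r1 → [0,0,1]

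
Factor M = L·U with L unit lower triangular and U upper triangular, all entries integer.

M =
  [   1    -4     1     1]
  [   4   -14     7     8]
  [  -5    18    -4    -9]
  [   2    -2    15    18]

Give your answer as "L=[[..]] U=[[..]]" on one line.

L=[[1,0,0,0],[4,1,0,0],[-5,-1,1,0],[2,3,1,1]] U=[[1,-4,1,1],[0,2,3,4],[0,0,4,0],[0,0,0,4]]

  R1 -= 4·R0 → [0,2,3,4]
  R2 -= -5·R0 → [0,-2,1,-4]
  R3 -= 2·R0 → [0,6,13,16]
  R2 -= -1·R1 → [0,0,4,0]
  R3 -= 3·R1 → [0,0,4,4]
  R3 -= 1·R2 → [0,0,0,4]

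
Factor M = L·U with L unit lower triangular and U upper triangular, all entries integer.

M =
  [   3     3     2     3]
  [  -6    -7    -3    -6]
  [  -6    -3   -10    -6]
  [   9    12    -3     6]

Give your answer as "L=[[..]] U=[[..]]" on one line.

L=[[1,0,0,0],[-2,1,0,0],[-2,-3,1,0],[3,-3,2,1]] U=[[3,3,2,3],[0,-1,1,0],[0,0,-3,0],[0,0,0,-3]]

  R1 -= -2·R0 → [0,-1,1,0]
  R2 -= -2·R0 → [0,3,-6,0]
  R3 -= 3·R0 → [0,3,-9,-3]
  R2 -= -3·R1 → [0,0,-3,0]
  R3 -= -3·R1 → [0,0,-6,-3]
  R3 -= 2·R2 → [0,0,0,-3]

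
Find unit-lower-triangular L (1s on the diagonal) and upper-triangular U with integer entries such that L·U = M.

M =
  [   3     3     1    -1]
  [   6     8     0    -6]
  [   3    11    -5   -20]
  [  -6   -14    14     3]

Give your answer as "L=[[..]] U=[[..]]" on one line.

  r1 -= 2·r0 → [0,2,-2,-4]
  r2 -= 1·r0 → [0,8,-6,-19]
  r3 -= -2·r0 → [0,-8,16,1]
  r2 -= 4·r1 → [0,0,2,-3]
  r3 -= -4·r1 → [0,0,8,-15]
  r3 -= 4·r2 → [0,0,0,-3]

L=[[1,0,0,0],[2,1,0,0],[1,4,1,0],[-2,-4,4,1]] U=[[3,3,1,-1],[0,2,-2,-4],[0,0,2,-3],[0,0,0,-3]]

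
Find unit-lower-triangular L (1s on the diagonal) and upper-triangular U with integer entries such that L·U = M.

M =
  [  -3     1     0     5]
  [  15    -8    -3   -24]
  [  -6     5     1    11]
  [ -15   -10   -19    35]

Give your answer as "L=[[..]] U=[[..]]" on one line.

  row1 -= -5·row0 → [0,-3,-3,1]
  row2 -= 2·row0 → [0,3,1,1]
  row3 -= 5·row0 → [0,-15,-19,10]
  row2 -= -1·row1 → [0,0,-2,2]
  row3 -= 5·row1 → [0,0,-4,5]
  row3 -= 2·row2 → [0,0,0,1]

L=[[1,0,0,0],[-5,1,0,0],[2,-1,1,0],[5,5,2,1]] U=[[-3,1,0,5],[0,-3,-3,1],[0,0,-2,2],[0,0,0,1]]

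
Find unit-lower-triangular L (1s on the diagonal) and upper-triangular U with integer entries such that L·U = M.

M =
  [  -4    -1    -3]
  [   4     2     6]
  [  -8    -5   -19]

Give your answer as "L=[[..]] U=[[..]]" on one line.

L=[[1,0,0],[-1,1,0],[2,-3,1]] U=[[-4,-1,-3],[0,1,3],[0,0,-4]]

  row1 -= -1·row0 → [0,1,3]
  row2 -= 2·row0 → [0,-3,-13]
  row2 -= -3·row1 → [0,0,-4]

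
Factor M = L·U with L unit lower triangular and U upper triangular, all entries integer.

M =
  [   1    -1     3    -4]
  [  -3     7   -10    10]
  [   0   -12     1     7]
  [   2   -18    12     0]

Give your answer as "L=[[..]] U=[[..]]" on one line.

  r1 -= -3·r0 → [0,4,-1,-2]
  r2 -= 0·r0 → [0,-12,1,7]
  r3 -= 2·r0 → [0,-16,6,8]
  r2 -= -3·r1 → [0,0,-2,1]
  r3 -= -4·r1 → [0,0,2,0]
  r3 -= -1·r2 → [0,0,0,1]

L=[[1,0,0,0],[-3,1,0,0],[0,-3,1,0],[2,-4,-1,1]] U=[[1,-1,3,-4],[0,4,-1,-2],[0,0,-2,1],[0,0,0,1]]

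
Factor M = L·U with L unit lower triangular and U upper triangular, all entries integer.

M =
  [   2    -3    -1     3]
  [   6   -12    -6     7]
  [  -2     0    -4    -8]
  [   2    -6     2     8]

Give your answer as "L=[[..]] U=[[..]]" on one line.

L=[[1,0,0,0],[3,1,0,0],[-1,1,1,0],[1,1,-3,1]] U=[[2,-3,-1,3],[0,-3,-3,-2],[0,0,-2,-3],[0,0,0,-2]]

  r1 -= 3·r0 → [0,-3,-3,-2]
  r2 -= -1·r0 → [0,-3,-5,-5]
  r3 -= 1·r0 → [0,-3,3,5]
  r2 -= 1·r1 → [0,0,-2,-3]
  r3 -= 1·r1 → [0,0,6,7]
  r3 -= -3·r2 → [0,0,0,-2]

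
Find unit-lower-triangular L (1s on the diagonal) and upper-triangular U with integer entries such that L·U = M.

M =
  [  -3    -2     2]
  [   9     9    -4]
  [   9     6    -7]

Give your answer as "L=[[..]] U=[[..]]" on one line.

  r1 -= -3·r0 → [0,3,2]
  r2 -= -3·r0 → [0,0,-1]
  r2 -= 0·r1 → [0,0,-1]

L=[[1,0,0],[-3,1,0],[-3,0,1]] U=[[-3,-2,2],[0,3,2],[0,0,-1]]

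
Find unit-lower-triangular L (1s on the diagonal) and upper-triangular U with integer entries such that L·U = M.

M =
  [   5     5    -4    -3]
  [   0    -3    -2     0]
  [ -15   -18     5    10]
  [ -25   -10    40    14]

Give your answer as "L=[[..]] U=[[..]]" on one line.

  R1 -= 0·R0 → [0,-3,-2,0]
  R2 -= -3·R0 → [0,-3,-7,1]
  R3 -= -5·R0 → [0,15,20,-1]
  R2 -= 1·R1 → [0,0,-5,1]
  R3 -= -5·R1 → [0,0,10,-1]
  R3 -= -2·R2 → [0,0,0,1]

L=[[1,0,0,0],[0,1,0,0],[-3,1,1,0],[-5,-5,-2,1]] U=[[5,5,-4,-3],[0,-3,-2,0],[0,0,-5,1],[0,0,0,1]]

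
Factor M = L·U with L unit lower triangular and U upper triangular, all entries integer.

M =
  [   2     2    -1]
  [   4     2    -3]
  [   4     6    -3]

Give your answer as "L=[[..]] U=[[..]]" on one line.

  R1 -= 2·R0 → [0,-2,-1]
  R2 -= 2·R0 → [0,2,-1]
  R2 -= -1·R1 → [0,0,-2]

L=[[1,0,0],[2,1,0],[2,-1,1]] U=[[2,2,-1],[0,-2,-1],[0,0,-2]]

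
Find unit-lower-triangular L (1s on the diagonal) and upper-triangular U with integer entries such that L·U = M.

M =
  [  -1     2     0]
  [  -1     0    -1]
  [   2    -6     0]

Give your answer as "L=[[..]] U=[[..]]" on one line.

L=[[1,0,0],[1,1,0],[-2,1,1]] U=[[-1,2,0],[0,-2,-1],[0,0,1]]

  r1 -= 1·r0 → [0,-2,-1]
  r2 -= -2·r0 → [0,-2,0]
  r2 -= 1·r1 → [0,0,1]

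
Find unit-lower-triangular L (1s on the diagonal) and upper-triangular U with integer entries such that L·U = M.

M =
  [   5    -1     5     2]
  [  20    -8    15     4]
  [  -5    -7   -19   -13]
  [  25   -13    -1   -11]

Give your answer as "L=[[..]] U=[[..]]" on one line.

L=[[1,0,0,0],[4,1,0,0],[-1,2,1,0],[5,2,4,1]] U=[[5,-1,5,2],[0,-4,-5,-4],[0,0,-4,-3],[0,0,0,-1]]

  R1 -= 4·R0 → [0,-4,-5,-4]
  R2 -= -1·R0 → [0,-8,-14,-11]
  R3 -= 5·R0 → [0,-8,-26,-21]
  R2 -= 2·R1 → [0,0,-4,-3]
  R3 -= 2·R1 → [0,0,-16,-13]
  R3 -= 4·R2 → [0,0,0,-1]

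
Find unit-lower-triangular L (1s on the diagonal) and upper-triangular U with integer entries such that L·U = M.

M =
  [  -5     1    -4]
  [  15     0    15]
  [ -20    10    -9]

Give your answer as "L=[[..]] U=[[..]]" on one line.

  r1 -= -3·r0 → [0,3,3]
  r2 -= 4·r0 → [0,6,7]
  r2 -= 2·r1 → [0,0,1]

L=[[1,0,0],[-3,1,0],[4,2,1]] U=[[-5,1,-4],[0,3,3],[0,0,1]]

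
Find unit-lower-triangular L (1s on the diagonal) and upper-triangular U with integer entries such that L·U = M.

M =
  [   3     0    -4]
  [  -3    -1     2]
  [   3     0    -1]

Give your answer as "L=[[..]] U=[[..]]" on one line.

L=[[1,0,0],[-1,1,0],[1,0,1]] U=[[3,0,-4],[0,-1,-2],[0,0,3]]

  r1 -= -1·r0 → [0,-1,-2]
  r2 -= 1·r0 → [0,0,3]
  r2 -= 0·r1 → [0,0,3]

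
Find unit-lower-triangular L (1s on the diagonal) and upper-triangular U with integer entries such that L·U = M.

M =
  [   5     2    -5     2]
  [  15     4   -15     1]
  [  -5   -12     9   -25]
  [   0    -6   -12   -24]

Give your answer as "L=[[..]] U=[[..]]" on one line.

  R1 -= 3·R0 → [0,-2,0,-5]
  R2 -= -1·R0 → [0,-10,4,-23]
  R3 -= 0·R0 → [0,-6,-12,-24]
  R2 -= 5·R1 → [0,0,4,2]
  R3 -= 3·R1 → [0,0,-12,-9]
  R3 -= -3·R2 → [0,0,0,-3]

L=[[1,0,0,0],[3,1,0,0],[-1,5,1,0],[0,3,-3,1]] U=[[5,2,-5,2],[0,-2,0,-5],[0,0,4,2],[0,0,0,-3]]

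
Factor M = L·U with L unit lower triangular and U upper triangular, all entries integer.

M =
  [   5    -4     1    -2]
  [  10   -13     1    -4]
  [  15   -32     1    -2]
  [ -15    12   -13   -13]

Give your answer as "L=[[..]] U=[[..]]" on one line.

  r1 -= 2·r0 → [0,-5,-1,0]
  r2 -= 3·r0 → [0,-20,-2,4]
  r3 -= -3·r0 → [0,0,-10,-19]
  r2 -= 4·r1 → [0,0,2,4]
  r3 -= 0·r1 → [0,0,-10,-19]
  r3 -= -5·r2 → [0,0,0,1]

L=[[1,0,0,0],[2,1,0,0],[3,4,1,0],[-3,0,-5,1]] U=[[5,-4,1,-2],[0,-5,-1,0],[0,0,2,4],[0,0,0,1]]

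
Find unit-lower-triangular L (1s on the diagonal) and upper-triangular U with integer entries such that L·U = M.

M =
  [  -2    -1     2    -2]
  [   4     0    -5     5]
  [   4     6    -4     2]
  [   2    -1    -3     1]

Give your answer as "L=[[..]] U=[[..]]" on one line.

L=[[1,0,0,0],[-2,1,0,0],[-2,-2,1,0],[-1,1,0,1]] U=[[-2,-1,2,-2],[0,-2,-1,1],[0,0,-2,0],[0,0,0,-2]]

  R1 -= -2·R0 → [0,-2,-1,1]
  R2 -= -2·R0 → [0,4,0,-2]
  R3 -= -1·R0 → [0,-2,-1,-1]
  R2 -= -2·R1 → [0,0,-2,0]
  R3 -= 1·R1 → [0,0,0,-2]
  R3 -= 0·R2 → [0,0,0,-2]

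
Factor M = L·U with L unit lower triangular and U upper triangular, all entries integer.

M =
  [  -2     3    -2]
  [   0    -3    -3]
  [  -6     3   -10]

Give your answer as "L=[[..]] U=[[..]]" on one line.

L=[[1,0,0],[0,1,0],[3,2,1]] U=[[-2,3,-2],[0,-3,-3],[0,0,2]]

  r1 -= 0·r0 → [0,-3,-3]
  r2 -= 3·r0 → [0,-6,-4]
  r2 -= 2·r1 → [0,0,2]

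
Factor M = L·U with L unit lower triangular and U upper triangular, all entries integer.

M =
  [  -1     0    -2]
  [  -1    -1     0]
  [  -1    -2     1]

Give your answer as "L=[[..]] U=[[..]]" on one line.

L=[[1,0,0],[1,1,0],[1,2,1]] U=[[-1,0,-2],[0,-1,2],[0,0,-1]]

  row1 -= 1·row0 → [0,-1,2]
  row2 -= 1·row0 → [0,-2,3]
  row2 -= 2·row1 → [0,0,-1]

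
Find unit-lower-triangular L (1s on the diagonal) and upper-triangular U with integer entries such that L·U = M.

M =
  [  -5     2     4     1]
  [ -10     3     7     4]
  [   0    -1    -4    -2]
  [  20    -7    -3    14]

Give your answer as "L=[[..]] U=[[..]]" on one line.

  r1 -= 2·r0 → [0,-1,-1,2]
  r2 -= 0·r0 → [0,-1,-4,-2]
  r3 -= -4·r0 → [0,1,13,18]
  r2 -= 1·r1 → [0,0,-3,-4]
  r3 -= -1·r1 → [0,0,12,20]
  r3 -= -4·r2 → [0,0,0,4]

L=[[1,0,0,0],[2,1,0,0],[0,1,1,0],[-4,-1,-4,1]] U=[[-5,2,4,1],[0,-1,-1,2],[0,0,-3,-4],[0,0,0,4]]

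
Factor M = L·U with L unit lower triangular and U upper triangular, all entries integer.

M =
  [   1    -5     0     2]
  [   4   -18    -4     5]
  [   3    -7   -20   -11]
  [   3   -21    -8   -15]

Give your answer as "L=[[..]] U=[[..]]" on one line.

L=[[1,0,0,0],[4,1,0,0],[3,4,1,0],[3,-3,5,1]] U=[[1,-5,0,2],[0,2,-4,-3],[0,0,-4,-5],[0,0,0,-5]]

  row1 -= 4·row0 → [0,2,-4,-3]
  row2 -= 3·row0 → [0,8,-20,-17]
  row3 -= 3·row0 → [0,-6,-8,-21]
  row2 -= 4·row1 → [0,0,-4,-5]
  row3 -= -3·row1 → [0,0,-20,-30]
  row3 -= 5·row2 → [0,0,0,-5]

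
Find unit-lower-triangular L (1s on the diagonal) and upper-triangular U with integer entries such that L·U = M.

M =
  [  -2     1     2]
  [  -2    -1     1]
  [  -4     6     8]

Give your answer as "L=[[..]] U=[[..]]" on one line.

L=[[1,0,0],[1,1,0],[2,-2,1]] U=[[-2,1,2],[0,-2,-1],[0,0,2]]

  R1 -= 1·R0 → [0,-2,-1]
  R2 -= 2·R0 → [0,4,4]
  R2 -= -2·R1 → [0,0,2]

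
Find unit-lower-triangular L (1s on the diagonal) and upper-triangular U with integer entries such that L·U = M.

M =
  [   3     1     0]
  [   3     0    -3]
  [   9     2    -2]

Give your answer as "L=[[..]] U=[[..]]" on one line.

L=[[1,0,0],[1,1,0],[3,1,1]] U=[[3,1,0],[0,-1,-3],[0,0,1]]

  R1 -= 1·R0 → [0,-1,-3]
  R2 -= 3·R0 → [0,-1,-2]
  R2 -= 1·R1 → [0,0,1]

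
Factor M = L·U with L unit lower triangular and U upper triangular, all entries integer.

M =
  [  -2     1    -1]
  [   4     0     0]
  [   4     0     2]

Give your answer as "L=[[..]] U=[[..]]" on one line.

L=[[1,0,0],[-2,1,0],[-2,1,1]] U=[[-2,1,-1],[0,2,-2],[0,0,2]]

  row1 -= -2·row0 → [0,2,-2]
  row2 -= -2·row0 → [0,2,0]
  row2 -= 1·row1 → [0,0,2]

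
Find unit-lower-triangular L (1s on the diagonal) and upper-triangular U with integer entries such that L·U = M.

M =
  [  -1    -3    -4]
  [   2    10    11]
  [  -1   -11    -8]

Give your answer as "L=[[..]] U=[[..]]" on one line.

  row1 -= -2·row0 → [0,4,3]
  row2 -= 1·row0 → [0,-8,-4]
  row2 -= -2·row1 → [0,0,2]

L=[[1,0,0],[-2,1,0],[1,-2,1]] U=[[-1,-3,-4],[0,4,3],[0,0,2]]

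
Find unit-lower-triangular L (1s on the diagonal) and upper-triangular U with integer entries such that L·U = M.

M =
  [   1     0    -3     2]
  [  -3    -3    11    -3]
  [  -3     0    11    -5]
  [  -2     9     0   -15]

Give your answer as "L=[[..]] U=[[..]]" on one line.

L=[[1,0,0,0],[-3,1,0,0],[-3,0,1,0],[-2,-3,0,1]] U=[[1,0,-3,2],[0,-3,2,3],[0,0,2,1],[0,0,0,-2]]

  row1 -= -3·row0 → [0,-3,2,3]
  row2 -= -3·row0 → [0,0,2,1]
  row3 -= -2·row0 → [0,9,-6,-11]
  row2 -= 0·row1 → [0,0,2,1]
  row3 -= -3·row1 → [0,0,0,-2]
  row3 -= 0·row2 → [0,0,0,-2]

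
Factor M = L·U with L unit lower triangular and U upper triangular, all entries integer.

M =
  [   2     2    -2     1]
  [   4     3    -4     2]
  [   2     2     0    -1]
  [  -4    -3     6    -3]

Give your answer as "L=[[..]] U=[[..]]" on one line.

L=[[1,0,0,0],[2,1,0,0],[1,0,1,0],[-2,-1,1,1]] U=[[2,2,-2,1],[0,-1,0,0],[0,0,2,-2],[0,0,0,1]]

  row1 -= 2·row0 → [0,-1,0,0]
  row2 -= 1·row0 → [0,0,2,-2]
  row3 -= -2·row0 → [0,1,2,-1]
  row2 -= 0·row1 → [0,0,2,-2]
  row3 -= -1·row1 → [0,0,2,-1]
  row3 -= 1·row2 → [0,0,0,1]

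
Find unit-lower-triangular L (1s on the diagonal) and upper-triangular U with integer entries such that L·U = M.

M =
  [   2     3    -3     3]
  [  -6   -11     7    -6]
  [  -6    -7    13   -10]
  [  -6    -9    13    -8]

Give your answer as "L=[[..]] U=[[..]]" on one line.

L=[[1,0,0,0],[-3,1,0,0],[-3,-1,1,0],[-3,0,2,1]] U=[[2,3,-3,3],[0,-2,-2,3],[0,0,2,2],[0,0,0,-3]]

  r1 -= -3·r0 → [0,-2,-2,3]
  r2 -= -3·r0 → [0,2,4,-1]
  r3 -= -3·r0 → [0,0,4,1]
  r2 -= -1·r1 → [0,0,2,2]
  r3 -= 0·r1 → [0,0,4,1]
  r3 -= 2·r2 → [0,0,0,-3]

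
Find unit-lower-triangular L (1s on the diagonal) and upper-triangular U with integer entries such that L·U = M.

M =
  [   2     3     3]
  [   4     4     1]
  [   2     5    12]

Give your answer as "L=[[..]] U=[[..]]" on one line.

L=[[1,0,0],[2,1,0],[1,-1,1]] U=[[2,3,3],[0,-2,-5],[0,0,4]]

  row1 -= 2·row0 → [0,-2,-5]
  row2 -= 1·row0 → [0,2,9]
  row2 -= -1·row1 → [0,0,4]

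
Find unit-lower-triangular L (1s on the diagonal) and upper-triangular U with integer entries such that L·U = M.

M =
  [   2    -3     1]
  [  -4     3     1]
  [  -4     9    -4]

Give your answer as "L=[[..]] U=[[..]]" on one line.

L=[[1,0,0],[-2,1,0],[-2,-1,1]] U=[[2,-3,1],[0,-3,3],[0,0,1]]

  row1 -= -2·row0 → [0,-3,3]
  row2 -= -2·row0 → [0,3,-2]
  row2 -= -1·row1 → [0,0,1]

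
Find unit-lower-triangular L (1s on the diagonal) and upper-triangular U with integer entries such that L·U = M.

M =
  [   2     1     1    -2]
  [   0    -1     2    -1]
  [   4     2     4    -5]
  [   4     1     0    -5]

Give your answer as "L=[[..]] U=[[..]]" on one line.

  row1 -= 0·row0 → [0,-1,2,-1]
  row2 -= 2·row0 → [0,0,2,-1]
  row3 -= 2·row0 → [0,-1,-2,-1]
  row2 -= 0·row1 → [0,0,2,-1]
  row3 -= 1·row1 → [0,0,-4,0]
  row3 -= -2·row2 → [0,0,0,-2]

L=[[1,0,0,0],[0,1,0,0],[2,0,1,0],[2,1,-2,1]] U=[[2,1,1,-2],[0,-1,2,-1],[0,0,2,-1],[0,0,0,-2]]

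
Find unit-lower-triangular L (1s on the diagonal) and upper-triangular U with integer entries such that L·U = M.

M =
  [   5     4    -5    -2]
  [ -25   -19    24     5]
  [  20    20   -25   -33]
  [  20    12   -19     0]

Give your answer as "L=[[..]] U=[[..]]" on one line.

L=[[1,0,0,0],[-5,1,0,0],[4,4,1,0],[4,-4,3,1]] U=[[5,4,-5,-2],[0,1,-1,-5],[0,0,-1,-5],[0,0,0,3]]

  r1 -= -5·r0 → [0,1,-1,-5]
  r2 -= 4·r0 → [0,4,-5,-25]
  r3 -= 4·r0 → [0,-4,1,8]
  r2 -= 4·r1 → [0,0,-1,-5]
  r3 -= -4·r1 → [0,0,-3,-12]
  r3 -= 3·r2 → [0,0,0,3]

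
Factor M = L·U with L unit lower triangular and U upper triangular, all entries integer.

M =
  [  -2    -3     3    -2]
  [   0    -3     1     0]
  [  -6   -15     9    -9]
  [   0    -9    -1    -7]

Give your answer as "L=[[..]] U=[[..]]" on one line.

  R1 -= 0·R0 → [0,-3,1,0]
  R2 -= 3·R0 → [0,-6,0,-3]
  R3 -= 0·R0 → [0,-9,-1,-7]
  R2 -= 2·R1 → [0,0,-2,-3]
  R3 -= 3·R1 → [0,0,-4,-7]
  R3 -= 2·R2 → [0,0,0,-1]

L=[[1,0,0,0],[0,1,0,0],[3,2,1,0],[0,3,2,1]] U=[[-2,-3,3,-2],[0,-3,1,0],[0,0,-2,-3],[0,0,0,-1]]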